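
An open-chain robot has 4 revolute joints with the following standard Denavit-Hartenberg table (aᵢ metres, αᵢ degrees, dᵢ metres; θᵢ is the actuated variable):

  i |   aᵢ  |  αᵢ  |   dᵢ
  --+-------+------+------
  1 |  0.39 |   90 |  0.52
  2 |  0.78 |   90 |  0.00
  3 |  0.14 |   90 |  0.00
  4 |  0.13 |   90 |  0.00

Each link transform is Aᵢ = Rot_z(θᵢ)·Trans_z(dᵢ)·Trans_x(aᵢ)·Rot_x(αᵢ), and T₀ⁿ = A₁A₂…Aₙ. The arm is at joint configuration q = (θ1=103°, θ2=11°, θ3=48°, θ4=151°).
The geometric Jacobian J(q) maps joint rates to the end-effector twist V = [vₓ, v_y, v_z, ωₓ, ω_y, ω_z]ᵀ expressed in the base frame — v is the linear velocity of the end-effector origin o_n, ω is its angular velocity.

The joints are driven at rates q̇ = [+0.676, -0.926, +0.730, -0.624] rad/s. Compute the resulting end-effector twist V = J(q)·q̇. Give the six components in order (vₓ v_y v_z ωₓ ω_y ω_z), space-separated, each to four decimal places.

o_n = [-0.2475, 1.1590, 0.6103]
J₁: ẑ×o_n = [-1.1590, -0.2475, 0.0000], ω = ẑ
J2: z=[0.9744, 0.2250, 0.0000] o=[-0.0877, 0.3800, 0.5200] → [0.0203, -0.0880, 0.7950, 0.9744, 0.2250, 0.0000]
J3: z=[-0.0429, 0.1859, -0.9816] o=[-0.2600, 1.1260, 0.6688] → [0.0215, -0.0147, -0.0037, -0.0429, 0.1859, -0.9816]
J4: z=[-0.8161, 0.5603, 0.1418] o=[-0.1793, 1.2391, 0.6867] → [-0.0314, -0.0720, 0.1036, -0.8161, 0.5603, 0.1418]
V = J·q̇ = [-0.7670, -0.0516, -0.8035, -0.4244, -0.4222, -0.1291]

-0.7670 -0.0516 -0.8035 -0.4244 -0.4222 -0.1291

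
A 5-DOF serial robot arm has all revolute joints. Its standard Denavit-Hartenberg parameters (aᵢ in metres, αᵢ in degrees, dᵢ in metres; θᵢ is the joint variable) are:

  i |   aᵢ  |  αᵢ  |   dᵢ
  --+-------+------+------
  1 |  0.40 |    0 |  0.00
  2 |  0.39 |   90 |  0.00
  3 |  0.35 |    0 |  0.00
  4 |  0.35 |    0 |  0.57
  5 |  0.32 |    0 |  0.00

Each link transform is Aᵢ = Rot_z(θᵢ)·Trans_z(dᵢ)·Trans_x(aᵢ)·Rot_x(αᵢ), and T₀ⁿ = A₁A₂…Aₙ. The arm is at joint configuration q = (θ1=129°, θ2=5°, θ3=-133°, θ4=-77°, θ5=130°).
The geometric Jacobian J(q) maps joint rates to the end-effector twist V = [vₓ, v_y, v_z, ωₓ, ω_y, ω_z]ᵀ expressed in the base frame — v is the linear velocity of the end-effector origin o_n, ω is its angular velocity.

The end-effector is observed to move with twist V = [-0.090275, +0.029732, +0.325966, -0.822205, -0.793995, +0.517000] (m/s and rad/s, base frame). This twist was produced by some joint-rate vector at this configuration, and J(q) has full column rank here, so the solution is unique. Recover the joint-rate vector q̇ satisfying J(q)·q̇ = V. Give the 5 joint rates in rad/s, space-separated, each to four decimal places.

0.2360 0.2810 -0.2120 -0.9060 -0.0250

o_n = [0.2252, 0.6376, -0.3961]
J₁: ẑ×o_n = [-0.6376, 0.2252, 0.0000], ω = ẑ
J2: z=[0.0000, 0.0000, 1.0000] o=[-0.2517, 0.3109, 0.0000] → [-0.3267, 0.4769, 0.0000, 0.0000, 0.0000, 1.0000]
J3: z=[0.7193, 0.6947, 0.0000] o=[-0.5226, 0.5914, 0.0000] → [-0.2752, 0.2849, -0.4862, 0.7193, 0.6947, 0.0000]
J4: z=[0.7193, 0.6947, 0.0000] o=[-0.3568, 0.4197, -0.2560] → [-0.0973, 0.1008, -0.2475, 0.7193, 0.6947, 0.0000]
J5: z=[0.7193, 0.6947, 0.0000] o=[0.2638, 0.5976, -0.0810] → [-0.2189, 0.2267, 0.0556, 0.7193, 0.6947, 0.0000]
q̇ = J⁺·V = [0.2360, 0.2810, -0.2120, -0.9060, -0.0250]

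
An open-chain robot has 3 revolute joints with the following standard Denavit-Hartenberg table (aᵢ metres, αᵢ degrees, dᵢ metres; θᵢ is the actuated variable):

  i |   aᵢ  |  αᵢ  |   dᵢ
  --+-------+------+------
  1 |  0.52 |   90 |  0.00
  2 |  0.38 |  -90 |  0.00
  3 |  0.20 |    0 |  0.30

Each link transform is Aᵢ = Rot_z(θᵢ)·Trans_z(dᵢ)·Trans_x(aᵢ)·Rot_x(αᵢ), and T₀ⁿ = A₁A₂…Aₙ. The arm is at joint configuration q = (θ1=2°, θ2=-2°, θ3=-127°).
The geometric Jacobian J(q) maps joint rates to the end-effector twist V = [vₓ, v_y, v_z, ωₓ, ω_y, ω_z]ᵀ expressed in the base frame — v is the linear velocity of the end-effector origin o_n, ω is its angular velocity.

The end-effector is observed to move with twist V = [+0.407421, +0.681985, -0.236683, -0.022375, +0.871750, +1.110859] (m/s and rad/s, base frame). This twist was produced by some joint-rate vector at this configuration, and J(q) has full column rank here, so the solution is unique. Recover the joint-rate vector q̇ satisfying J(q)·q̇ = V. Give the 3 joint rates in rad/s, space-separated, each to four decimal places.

0.8800 -0.8720 0.2310

o_n = [0.7950, -0.1321, 0.2908]
J₁: ẑ×o_n = [0.1321, 0.7950, -0.0000], ω = ẑ
J2: z=[0.0349, -0.9994, 0.0000] o=[0.5197, 0.0181, 0.0000] → [-0.2906, -0.0101, 0.2699, 0.0349, -0.9994, 0.0000]
J3: z=[0.0349, 0.0012, 0.9994] o=[0.8992, 0.0314, -0.0133] → [0.1637, -0.1147, -0.0056, 0.0349, 0.0012, 0.9994]
q̇ = J⁺·V = [0.8800, -0.8720, 0.2310]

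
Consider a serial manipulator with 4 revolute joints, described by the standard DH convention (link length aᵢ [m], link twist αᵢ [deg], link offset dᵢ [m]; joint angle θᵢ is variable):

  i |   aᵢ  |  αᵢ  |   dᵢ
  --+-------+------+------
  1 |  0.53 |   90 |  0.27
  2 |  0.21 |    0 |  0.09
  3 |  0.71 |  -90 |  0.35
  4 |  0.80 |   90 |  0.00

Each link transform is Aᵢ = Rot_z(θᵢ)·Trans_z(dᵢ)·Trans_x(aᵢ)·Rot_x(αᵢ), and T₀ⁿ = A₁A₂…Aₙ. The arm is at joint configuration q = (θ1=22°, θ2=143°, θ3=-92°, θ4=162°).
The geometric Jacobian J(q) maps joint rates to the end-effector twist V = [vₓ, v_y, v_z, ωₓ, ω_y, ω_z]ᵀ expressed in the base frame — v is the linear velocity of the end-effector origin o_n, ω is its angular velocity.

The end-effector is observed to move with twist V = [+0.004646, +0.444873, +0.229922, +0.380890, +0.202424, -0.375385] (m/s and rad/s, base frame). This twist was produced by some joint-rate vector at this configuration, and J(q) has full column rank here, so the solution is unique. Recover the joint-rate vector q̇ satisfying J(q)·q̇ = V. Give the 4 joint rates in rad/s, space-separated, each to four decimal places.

o_n = [0.3785, -0.0550, 0.3569]
J₁: ẑ×o_n = [0.0550, 0.3785, -0.0000], ω = ẑ
J2: z=[0.3746, -0.9272, 0.0000] o=[0.4914, 0.1985, 0.2700] → [-0.0805, -0.0325, -0.1997, 0.3746, -0.9272, 0.0000]
J3: z=[0.3746, -0.9272, 0.0000] o=[0.3696, 0.0523, 0.3964] → [0.0366, 0.0148, -0.0320, 0.3746, -0.9272, 0.0000]
J4: z=[-0.7206, -0.2911, 0.6293] o=[0.9150, -0.1049, 0.9482] → [0.1408, -0.7637, -0.1921, -0.7206, -0.2911, 0.6293]
q̇ = J⁺·V = [-0.0280, -0.7300, 0.6850, -0.5520]

-0.0280 -0.7300 0.6850 -0.5520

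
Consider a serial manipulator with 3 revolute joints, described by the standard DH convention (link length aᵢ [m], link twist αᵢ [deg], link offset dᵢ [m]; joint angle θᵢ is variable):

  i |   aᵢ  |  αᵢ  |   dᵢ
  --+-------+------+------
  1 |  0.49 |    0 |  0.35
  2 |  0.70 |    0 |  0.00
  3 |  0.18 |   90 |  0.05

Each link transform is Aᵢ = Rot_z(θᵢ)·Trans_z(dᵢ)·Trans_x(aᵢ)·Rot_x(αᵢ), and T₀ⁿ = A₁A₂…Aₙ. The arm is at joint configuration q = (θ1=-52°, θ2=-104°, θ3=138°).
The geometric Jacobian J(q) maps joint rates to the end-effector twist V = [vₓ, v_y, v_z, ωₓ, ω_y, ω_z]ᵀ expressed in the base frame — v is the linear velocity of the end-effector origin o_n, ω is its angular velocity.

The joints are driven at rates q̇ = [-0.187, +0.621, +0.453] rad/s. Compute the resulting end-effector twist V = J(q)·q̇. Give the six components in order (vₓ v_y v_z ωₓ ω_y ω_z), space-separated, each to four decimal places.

o_n = [-0.1666, -0.7265, 0.4000]
J₁: ẑ×o_n = [0.7265, -0.1666, 0.0000], ω = ẑ
J2: z=[0.0000, 0.0000, 1.0000] o=[0.3017, -0.3861, 0.3500] → [0.3403, -0.4683, 0.0000, 0.0000, 0.0000, 1.0000]
J3: z=[0.0000, 0.0000, 1.0000] o=[-0.3378, -0.6708, 0.3500] → [0.0556, 0.1712, -0.0000, 0.0000, 0.0000, 1.0000]
V = J·q̇ = [0.1007, -0.1821, 0.0000, 0.0000, 0.0000, 0.8870]

0.1007 -0.1821 0.0000 0.0000 0.0000 0.8870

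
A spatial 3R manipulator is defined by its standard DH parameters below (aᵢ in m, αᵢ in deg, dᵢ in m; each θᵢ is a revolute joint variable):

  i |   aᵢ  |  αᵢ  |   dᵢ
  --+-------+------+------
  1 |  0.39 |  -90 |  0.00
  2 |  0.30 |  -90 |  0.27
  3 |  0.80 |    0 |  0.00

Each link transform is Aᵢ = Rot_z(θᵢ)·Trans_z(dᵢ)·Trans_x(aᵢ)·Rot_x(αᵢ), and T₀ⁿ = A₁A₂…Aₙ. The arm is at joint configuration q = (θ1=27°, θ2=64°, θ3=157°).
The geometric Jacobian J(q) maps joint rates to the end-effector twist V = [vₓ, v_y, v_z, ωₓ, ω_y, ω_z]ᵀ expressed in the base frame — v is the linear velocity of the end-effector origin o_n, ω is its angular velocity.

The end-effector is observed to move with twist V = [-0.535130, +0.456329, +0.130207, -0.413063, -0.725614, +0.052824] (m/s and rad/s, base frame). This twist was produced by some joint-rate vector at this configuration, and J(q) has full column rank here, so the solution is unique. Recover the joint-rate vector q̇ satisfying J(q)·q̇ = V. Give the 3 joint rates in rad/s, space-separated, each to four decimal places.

0.3930 -0.4590 0.7760

o_n = [0.1964, 0.0523, 0.3922]
J₁: ẑ×o_n = [-0.0523, 0.1964, 0.0000], ω = ẑ
J2: z=[-0.4540, 0.8910, 0.0000] o=[0.3475, 0.1771, 0.0000] → [0.3495, 0.1781, 0.1913, -0.4540, 0.8910, 0.0000]
J3: z=[-0.8008, -0.4080, -0.4384] o=[0.3421, 0.4773, -0.2696] → [-0.4564, 0.5939, 0.2809, -0.8008, -0.4080, -0.4384]
q̇ = J⁺·V = [0.3930, -0.4590, 0.7760]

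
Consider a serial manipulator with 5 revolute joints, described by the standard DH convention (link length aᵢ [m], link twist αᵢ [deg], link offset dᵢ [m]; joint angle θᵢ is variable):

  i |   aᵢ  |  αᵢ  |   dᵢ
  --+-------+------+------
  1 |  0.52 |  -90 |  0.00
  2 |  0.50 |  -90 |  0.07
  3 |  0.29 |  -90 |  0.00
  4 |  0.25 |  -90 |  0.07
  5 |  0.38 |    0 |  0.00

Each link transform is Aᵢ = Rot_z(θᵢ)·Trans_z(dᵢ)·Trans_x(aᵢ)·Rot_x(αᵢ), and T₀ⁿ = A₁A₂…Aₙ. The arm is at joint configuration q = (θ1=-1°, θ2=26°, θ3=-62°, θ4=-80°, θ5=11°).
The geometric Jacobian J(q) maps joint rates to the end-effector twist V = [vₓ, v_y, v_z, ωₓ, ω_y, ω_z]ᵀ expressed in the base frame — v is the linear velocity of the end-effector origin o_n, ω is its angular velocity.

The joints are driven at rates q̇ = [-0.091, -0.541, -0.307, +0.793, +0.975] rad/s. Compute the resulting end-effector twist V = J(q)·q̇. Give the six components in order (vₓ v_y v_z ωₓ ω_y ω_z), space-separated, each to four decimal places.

0.3913 0.5606 0.4178 1.2419 -0.0872 -0.1674

o_n = [0.8737, 0.4076, -0.8516]
J₁: ẑ×o_n = [-0.4076, 0.8737, 0.0000], ω = ẑ
J2: z=[0.0175, 0.9998, 0.0000] o=[0.5199, -0.0091, 0.0000] → [-0.8515, 0.0149, -0.3465, 0.0175, 0.9998, 0.0000]
J3: z=[-0.4383, 0.0077, -0.8988] o=[0.9705, 0.0531, -0.2192] → [0.3138, -0.1902, -0.1546, -0.4383, 0.0077, -0.8988]
J4: z=[0.7853, -0.4833, -0.3871] o=[1.0973, 0.3070, -0.2789] → [0.3157, 0.5363, -0.0290, 0.7853, -0.4833, -0.3871]
J5: z=[0.5068, 0.8608, -0.0466] o=[1.0633, 0.3130, -0.5362] → [-0.2671, 0.1687, 0.2112, 0.5068, 0.8608, -0.0466]
V = J·q̇ = [0.3913, 0.5606, 0.4178, 1.2419, -0.0872, -0.1674]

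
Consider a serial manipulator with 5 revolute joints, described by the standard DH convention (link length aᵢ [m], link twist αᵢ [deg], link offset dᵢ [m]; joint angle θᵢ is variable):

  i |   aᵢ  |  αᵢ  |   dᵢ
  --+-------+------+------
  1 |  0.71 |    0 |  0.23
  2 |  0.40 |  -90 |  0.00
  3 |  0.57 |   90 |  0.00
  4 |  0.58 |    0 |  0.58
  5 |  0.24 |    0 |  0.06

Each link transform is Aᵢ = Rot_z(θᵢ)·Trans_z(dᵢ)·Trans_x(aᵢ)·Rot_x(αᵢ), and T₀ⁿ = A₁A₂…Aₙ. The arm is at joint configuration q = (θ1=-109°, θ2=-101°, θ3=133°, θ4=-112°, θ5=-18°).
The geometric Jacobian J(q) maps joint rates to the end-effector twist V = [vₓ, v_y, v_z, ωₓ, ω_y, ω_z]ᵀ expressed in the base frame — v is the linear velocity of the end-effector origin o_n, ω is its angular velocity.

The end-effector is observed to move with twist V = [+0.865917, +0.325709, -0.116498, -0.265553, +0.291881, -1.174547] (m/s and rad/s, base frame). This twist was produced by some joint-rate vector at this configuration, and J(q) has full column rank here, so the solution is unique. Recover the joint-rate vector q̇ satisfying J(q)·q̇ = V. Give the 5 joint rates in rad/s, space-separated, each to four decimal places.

o_n = [-0.5049, 0.3200, -0.3516]
J₁: ẑ×o_n = [-0.3200, -0.5049, 0.0000], ω = ẑ
J2: z=[0.0000, 0.0000, 1.0000] o=[-0.2312, -0.6713, 0.2300] → [-0.9913, -0.2737, 0.0000, 0.0000, 0.0000, 1.0000]
J3: z=[-0.5000, -0.8660, 0.0000] o=[-0.5776, -0.4713, 0.2300] → [0.5037, -0.2908, -0.3327, -0.5000, -0.8660, 0.0000]
J4: z=[-0.6334, 0.3657, -0.6820] o=[-0.2409, -0.6657, -0.1869] → [0.6120, 0.0757, -0.5278, -0.6334, 0.3657, -0.6820]
J5: z=[-0.6334, 0.3657, -0.6820] o=[-0.4677, 0.0862, -0.4235] → [0.1857, 0.0709, -0.1345, -0.6334, 0.3657, -0.6820]
q̇ = J⁺·V = [-0.1200, -0.7040, -0.1200, 0.2220, 0.2920]

-0.1200 -0.7040 -0.1200 0.2220 0.2920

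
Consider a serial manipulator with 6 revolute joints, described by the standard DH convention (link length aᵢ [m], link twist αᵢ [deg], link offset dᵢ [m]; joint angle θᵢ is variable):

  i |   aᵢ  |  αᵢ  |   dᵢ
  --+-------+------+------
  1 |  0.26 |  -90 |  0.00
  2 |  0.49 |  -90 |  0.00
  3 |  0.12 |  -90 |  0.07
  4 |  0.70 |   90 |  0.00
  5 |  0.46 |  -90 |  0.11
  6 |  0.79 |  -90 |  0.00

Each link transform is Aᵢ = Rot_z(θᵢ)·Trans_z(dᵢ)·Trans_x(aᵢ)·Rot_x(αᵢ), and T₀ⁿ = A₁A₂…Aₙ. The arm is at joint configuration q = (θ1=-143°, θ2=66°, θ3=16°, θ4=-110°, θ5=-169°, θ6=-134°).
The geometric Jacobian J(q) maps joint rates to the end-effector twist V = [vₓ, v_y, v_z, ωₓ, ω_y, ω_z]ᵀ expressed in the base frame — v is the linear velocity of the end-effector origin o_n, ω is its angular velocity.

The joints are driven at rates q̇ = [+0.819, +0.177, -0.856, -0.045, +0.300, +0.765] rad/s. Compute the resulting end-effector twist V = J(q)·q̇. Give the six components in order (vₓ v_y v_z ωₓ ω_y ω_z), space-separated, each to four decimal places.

-0.6669 0.5390 0.7323 0.0551 -1.2527 1.2441

o_n = [0.4225, 0.0673, 0.0124]
J₁: ẑ×o_n = [-0.0673, 0.4225, 0.0000], ω = ẑ
J2: z=[0.6018, -0.7986, 0.0000] o=[-0.2076, -0.1565, 0.0000] → [-0.0099, -0.0075, 0.6379, 0.6018, -0.7986, 0.0000]
J3: z=[0.7296, 0.5498, -0.4067] o=[-0.3668, -0.2764, -0.4476] → [0.3927, -0.6567, -0.1832, 0.7296, 0.5498, -0.4067]
J4: z=[-0.4890, 0.8352, 0.2518] o=[-0.3731, -0.2397, -0.5815] → [0.4187, 0.4907, -0.8146, -0.4890, 0.8352, 0.2518]
J5: z=[0.1998, -0.1738, 0.9643] o=[0.2213, 0.1255, -0.6388] → [-0.0570, 0.0639, 0.0233, 0.1998, -0.1738, 0.9643]
J6: z=[0.6420, -0.7203, -0.2628] o=[-0.0973, -0.2025, -0.5179] → [-0.3110, -0.4770, 0.5476, 0.6420, -0.7203, -0.2628]
V = J·q̇ = [-0.6669, 0.5390, 0.7323, 0.0551, -1.2527, 1.2441]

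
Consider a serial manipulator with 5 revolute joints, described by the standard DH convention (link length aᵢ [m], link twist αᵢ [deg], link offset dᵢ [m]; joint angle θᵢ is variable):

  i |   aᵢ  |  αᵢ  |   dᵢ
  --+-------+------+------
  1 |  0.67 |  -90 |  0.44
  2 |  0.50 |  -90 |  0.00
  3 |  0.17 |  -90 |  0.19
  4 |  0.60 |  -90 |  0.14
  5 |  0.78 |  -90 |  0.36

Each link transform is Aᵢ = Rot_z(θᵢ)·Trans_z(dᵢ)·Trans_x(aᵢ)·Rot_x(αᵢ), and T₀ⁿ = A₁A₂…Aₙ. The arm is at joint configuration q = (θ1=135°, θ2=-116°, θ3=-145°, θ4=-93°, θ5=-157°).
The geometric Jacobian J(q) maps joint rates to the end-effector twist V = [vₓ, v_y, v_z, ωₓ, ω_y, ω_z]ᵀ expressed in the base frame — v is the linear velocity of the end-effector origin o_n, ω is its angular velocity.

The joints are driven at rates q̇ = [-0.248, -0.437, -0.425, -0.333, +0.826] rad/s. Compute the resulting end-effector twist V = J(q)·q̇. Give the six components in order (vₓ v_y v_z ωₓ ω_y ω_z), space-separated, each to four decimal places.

-0.4316 0.0540 0.1734 0.1413 0.1934 -1.1943

o_n = [-0.9084, -0.0413, 0.7642]
J₁: ẑ×o_n = [0.0413, -0.9084, 0.0000], ω = ẑ
J2: z=[-0.7071, -0.7071, 0.0000] o=[-0.4738, 0.4738, 0.4400] → [-0.2292, 0.2292, 0.0569, -0.7071, -0.7071, 0.0000]
J3: z=[-0.6355, 0.6355, 0.4384] o=[-0.3188, 0.3188, 0.8894] → [0.0783, -0.3381, 0.6036, -0.6355, 0.6355, 0.4384]
J4: z=[-0.4014, -0.7570, 0.5155] o=[-0.5516, 0.4137, 0.8475] → [0.2977, -0.2174, -0.0874, -0.4014, -0.7570, 0.5155]
J5: z=[-0.6919, -0.1182, -0.7123] o=[-0.9679, 0.6933, 1.2055] → [-0.4711, -0.3477, 0.5153, -0.6919, -0.1182, -0.7123]
V = J·q̇ = [-0.4316, 0.0540, 0.1734, 0.1413, 0.1934, -1.1943]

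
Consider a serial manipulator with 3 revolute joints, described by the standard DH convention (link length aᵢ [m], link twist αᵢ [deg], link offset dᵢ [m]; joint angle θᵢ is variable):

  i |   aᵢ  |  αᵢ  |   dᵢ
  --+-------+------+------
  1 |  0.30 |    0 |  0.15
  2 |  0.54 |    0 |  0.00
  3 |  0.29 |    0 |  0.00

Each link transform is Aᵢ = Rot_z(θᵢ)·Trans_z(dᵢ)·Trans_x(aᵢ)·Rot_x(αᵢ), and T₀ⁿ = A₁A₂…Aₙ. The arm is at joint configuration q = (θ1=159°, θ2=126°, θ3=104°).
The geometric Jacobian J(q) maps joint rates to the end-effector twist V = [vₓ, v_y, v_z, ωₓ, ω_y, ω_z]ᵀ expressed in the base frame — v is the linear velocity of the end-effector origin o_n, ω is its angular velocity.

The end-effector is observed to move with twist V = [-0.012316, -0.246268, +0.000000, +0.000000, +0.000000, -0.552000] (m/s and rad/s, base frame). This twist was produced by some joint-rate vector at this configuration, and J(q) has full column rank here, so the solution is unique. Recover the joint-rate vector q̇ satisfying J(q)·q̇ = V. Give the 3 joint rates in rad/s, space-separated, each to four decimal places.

0.3270 -0.4320 -0.4470

o_n = [0.1133, -0.2735, 0.1500]
J₁: ẑ×o_n = [0.2735, 0.1133, -0.0000], ω = ẑ
J2: z=[0.0000, 0.0000, 1.0000] o=[-0.2801, 0.1075, 0.1500] → [0.3810, 0.3934, -0.0000, 0.0000, 0.0000, 1.0000]
J3: z=[0.0000, 0.0000, 1.0000] o=[-0.1403, -0.4141, 0.1500] → [-0.1406, 0.2536, 0.0000, 0.0000, 0.0000, 1.0000]
q̇ = J⁺·V = [0.3270, -0.4320, -0.4470]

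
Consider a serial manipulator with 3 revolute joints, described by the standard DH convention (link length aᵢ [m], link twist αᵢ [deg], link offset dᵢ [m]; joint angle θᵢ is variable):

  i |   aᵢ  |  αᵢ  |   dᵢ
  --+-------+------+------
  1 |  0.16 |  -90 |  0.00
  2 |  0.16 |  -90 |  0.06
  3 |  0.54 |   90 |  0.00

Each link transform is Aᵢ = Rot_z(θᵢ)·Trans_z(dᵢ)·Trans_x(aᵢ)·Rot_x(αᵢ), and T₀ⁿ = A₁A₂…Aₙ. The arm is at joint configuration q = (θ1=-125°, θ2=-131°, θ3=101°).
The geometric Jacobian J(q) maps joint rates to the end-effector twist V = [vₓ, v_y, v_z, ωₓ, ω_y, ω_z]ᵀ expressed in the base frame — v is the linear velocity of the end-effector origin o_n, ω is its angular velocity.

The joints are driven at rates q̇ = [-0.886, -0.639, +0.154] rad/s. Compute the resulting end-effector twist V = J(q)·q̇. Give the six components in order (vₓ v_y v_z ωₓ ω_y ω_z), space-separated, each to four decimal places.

0.1479 0.3730 -0.0855 -0.5901 0.2713 -0.7850

o_n = [-0.4554, 0.1692, 0.0430]
J₁: ẑ×o_n = [-0.1692, -0.4554, 0.0000], ω = ẑ
J2: z=[0.8192, -0.5736, 0.0000] o=[-0.0918, -0.1311, 0.0000] → [-0.0247, -0.0352, 0.0374, 0.8192, -0.5736, 0.0000]
J3: z=[-0.4329, -0.6182, 0.6561] o=[0.0176, -0.0795, 0.1208] → [-0.1151, -0.3440, -0.4001, -0.4329, -0.6182, 0.6561]
V = J·q̇ = [0.1479, 0.3730, -0.0855, -0.5901, 0.2713, -0.7850]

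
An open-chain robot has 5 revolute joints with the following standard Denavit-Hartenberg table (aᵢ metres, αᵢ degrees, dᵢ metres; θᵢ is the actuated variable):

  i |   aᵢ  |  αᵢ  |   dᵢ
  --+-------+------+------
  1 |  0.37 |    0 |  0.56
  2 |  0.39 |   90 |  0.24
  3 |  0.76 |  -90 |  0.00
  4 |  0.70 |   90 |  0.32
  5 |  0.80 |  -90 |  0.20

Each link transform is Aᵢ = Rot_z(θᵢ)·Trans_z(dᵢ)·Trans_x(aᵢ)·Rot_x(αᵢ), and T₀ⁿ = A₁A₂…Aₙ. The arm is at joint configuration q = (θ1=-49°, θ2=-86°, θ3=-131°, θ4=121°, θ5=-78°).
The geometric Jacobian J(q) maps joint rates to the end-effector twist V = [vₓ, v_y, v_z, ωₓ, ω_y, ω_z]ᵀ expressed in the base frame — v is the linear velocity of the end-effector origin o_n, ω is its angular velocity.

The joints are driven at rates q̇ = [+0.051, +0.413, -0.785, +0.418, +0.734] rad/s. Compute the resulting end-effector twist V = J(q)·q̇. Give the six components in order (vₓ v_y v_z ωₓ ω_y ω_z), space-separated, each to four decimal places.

o_n = [1.0368, -0.6810, 0.7372]
J₁: ẑ×o_n = [0.6810, 1.0368, -0.0000], ω = ẑ
J2: z=[0.0000, 0.0000, 1.0000] o=[0.2427, -0.2792, 0.5600] → [0.4018, 0.7941, -0.0000, 0.0000, 0.0000, 1.0000]
J3: z=[-0.7071, 0.7071, 0.0000] o=[-0.0330, -0.5550, 0.8000] → [-0.0444, -0.0444, -0.6674, -0.7071, 0.7071, 0.0000]
J4: z=[-0.5337, -0.5337, -0.6561] o=[0.3195, -0.2024, 0.2264] → [-0.5866, -0.1980, 0.6382, -0.5337, -0.5337, -0.6561]
J5: z=[0.7618, 0.0335, -0.6469] o=[0.4058, -0.9647, 0.2886] → [0.1986, -0.7500, 0.1950, 0.7618, 0.0335, -0.6469]
V = J·q̇ = [0.1361, -0.2176, 0.9338, 0.8912, -0.7536, -0.2851]

0.1361 -0.2176 0.9338 0.8912 -0.7536 -0.2851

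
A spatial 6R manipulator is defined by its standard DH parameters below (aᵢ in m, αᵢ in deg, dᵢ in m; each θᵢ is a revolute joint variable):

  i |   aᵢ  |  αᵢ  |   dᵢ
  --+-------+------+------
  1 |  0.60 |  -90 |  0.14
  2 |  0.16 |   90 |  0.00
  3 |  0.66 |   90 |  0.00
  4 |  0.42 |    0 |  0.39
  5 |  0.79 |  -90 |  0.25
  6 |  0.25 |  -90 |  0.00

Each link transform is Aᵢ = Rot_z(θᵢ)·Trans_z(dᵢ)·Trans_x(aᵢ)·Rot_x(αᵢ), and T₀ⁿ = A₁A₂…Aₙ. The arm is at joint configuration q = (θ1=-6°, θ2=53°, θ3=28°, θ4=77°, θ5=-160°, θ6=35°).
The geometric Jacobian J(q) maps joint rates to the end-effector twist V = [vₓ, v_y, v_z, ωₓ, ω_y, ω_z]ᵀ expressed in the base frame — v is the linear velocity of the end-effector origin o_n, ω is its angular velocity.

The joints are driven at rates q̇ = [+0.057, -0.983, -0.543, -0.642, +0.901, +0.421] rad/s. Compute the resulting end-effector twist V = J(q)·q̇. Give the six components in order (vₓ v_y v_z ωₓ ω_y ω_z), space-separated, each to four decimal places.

o_n = [0.8327, -0.1150, -1.1394]
J₁: ẑ×o_n = [0.1150, 0.8327, -0.0000], ω = ẑ
J2: z=[0.1045, 0.9945, 0.0000] o=[0.5967, -0.0627, 0.1400] → [-1.2724, 0.1337, -0.2402, 0.1045, 0.9945, 0.0000]
J3: z=[0.7943, -0.0835, 0.6018] o=[0.6925, -0.0728, 0.0122] → [0.1216, 0.9991, -0.0218, 0.7943, -0.0835, 0.6018]
J4: z=[0.1887, -0.9076, -0.3749] o=[1.0736, 0.1987, -0.4532] → [0.5052, 0.2198, -0.2779, 0.1887, -0.9076, -0.3749]
J5: z=[0.1887, -0.9076, -0.3749] o=[1.5268, -0.1506, -0.4197] → [0.6665, 0.3960, -0.6233, 0.1887, -0.9076, -0.3749]
J6: z=[0.6700, 0.3981, -0.6266] o=[1.0068, -0.2724, -1.0533] → [0.0643, 0.1668, 0.1748, 0.6700, 0.3981, -0.6266]
V = J·q̇ = [1.4946, -0.3406, -0.0616, -0.2031, -0.9998, -0.6307]

1.4946 -0.3406 -0.0616 -0.2031 -0.9998 -0.6307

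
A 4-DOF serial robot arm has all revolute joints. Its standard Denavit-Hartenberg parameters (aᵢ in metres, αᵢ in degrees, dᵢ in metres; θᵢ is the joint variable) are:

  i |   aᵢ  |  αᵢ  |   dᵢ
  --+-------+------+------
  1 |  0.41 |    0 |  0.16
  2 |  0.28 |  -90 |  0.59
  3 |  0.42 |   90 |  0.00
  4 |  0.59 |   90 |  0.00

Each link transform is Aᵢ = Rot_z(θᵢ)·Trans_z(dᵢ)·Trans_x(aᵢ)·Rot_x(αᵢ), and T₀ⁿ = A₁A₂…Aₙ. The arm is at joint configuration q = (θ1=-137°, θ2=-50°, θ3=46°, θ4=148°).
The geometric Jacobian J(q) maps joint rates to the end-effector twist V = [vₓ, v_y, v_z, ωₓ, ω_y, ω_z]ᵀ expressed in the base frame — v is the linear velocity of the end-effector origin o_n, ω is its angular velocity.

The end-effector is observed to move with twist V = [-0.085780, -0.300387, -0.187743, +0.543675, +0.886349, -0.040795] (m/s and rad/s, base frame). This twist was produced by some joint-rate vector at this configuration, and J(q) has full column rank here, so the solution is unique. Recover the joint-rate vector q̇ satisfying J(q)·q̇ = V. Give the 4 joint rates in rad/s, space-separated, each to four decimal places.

o_n = [-0.5605, -0.5626, 0.8078]
J₁: ẑ×o_n = [0.5626, -0.5605, 0.0000], ω = ẑ
J2: z=[0.0000, 0.0000, 1.0000] o=[-0.2999, -0.2796, 0.1600] → [0.2830, -0.2606, 0.0000, 0.0000, 0.0000, 1.0000]
J3: z=[-0.1219, -0.9925, 0.0000] o=[-0.5778, -0.2455, 0.7500] → [-0.0574, 0.0070, 0.0558, -0.1219, -0.9925, 0.0000]
J4: z=[-0.7140, 0.0877, 0.6947] o=[-0.8673, -0.2099, 0.4479] → [0.2765, 0.4702, 0.2249, -0.7140, 0.0877, 0.6947]
q̇ = J⁺·V = [-0.2880, 0.6640, -0.9460, -0.6000]

-0.2880 0.6640 -0.9460 -0.6000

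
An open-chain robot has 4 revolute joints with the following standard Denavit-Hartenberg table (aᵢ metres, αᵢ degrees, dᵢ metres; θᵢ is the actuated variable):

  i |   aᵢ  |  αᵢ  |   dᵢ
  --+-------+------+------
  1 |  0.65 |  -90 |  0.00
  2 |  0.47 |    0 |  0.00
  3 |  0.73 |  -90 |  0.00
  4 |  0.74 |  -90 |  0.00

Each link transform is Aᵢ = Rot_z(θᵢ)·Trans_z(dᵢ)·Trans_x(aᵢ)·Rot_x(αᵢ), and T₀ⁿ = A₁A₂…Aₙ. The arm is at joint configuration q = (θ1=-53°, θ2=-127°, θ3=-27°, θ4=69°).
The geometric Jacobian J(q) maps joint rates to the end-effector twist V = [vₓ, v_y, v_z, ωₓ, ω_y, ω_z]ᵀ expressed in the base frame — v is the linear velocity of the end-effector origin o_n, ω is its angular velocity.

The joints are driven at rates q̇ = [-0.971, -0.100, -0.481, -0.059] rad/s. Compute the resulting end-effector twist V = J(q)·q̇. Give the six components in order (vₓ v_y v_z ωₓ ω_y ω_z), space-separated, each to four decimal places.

-0.1795 1.1150 -0.5301 -0.4796 -0.3290 -1.0240

o_n = [-0.8691, 0.0054, 0.8116]
J₁: ẑ×o_n = [-0.0054, -0.8691, 0.0000], ω = ẑ
J2: z=[0.7986, 0.6018, 0.0000] o=[0.3912, -0.5191, 0.0000] → [0.4884, -0.6482, 1.1773, 0.7986, 0.6018, 0.0000]
J3: z=[0.7986, 0.6018, 0.0000] o=[0.2210, -0.2932, 0.3754] → [0.2625, -0.3484, 0.8945, 0.7986, 0.6018, 0.0000]
J4: z=[0.2638, -0.3501, 0.8988] o=[-0.1739, 0.2308, 0.6954] → [0.1619, -0.6555, -0.3028, 0.2638, -0.3501, 0.8988]
V = J·q̇ = [-0.1795, 1.1150, -0.5301, -0.4796, -0.3290, -1.0240]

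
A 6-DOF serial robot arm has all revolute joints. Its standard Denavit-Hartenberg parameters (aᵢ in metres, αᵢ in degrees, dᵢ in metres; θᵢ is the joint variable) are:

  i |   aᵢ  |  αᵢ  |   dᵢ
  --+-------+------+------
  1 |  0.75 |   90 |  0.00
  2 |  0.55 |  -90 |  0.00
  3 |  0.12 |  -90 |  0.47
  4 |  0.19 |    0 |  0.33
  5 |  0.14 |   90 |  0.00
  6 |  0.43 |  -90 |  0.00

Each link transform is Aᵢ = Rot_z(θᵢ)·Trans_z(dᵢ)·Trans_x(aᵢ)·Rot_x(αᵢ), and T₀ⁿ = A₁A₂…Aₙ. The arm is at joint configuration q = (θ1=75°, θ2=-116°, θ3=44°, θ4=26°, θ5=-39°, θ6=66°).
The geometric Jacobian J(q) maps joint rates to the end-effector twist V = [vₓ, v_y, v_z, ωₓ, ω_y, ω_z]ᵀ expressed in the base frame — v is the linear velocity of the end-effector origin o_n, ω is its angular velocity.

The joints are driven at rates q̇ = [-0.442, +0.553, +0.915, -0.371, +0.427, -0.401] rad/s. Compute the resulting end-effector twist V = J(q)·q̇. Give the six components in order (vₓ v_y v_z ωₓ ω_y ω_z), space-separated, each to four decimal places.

o_n = [-0.6569, 1.1614, -0.6300]
J₁: ẑ×o_n = [-1.1614, -0.6569, 0.0000], ω = ẑ
J2: z=[0.9659, -0.2588, 0.0000] o=[0.1941, 0.7244, 0.0000] → [0.1631, 0.6085, 0.2018, 0.9659, -0.2588, 0.0000]
J3: z=[0.2326, 0.8682, -0.4384] o=[0.1317, 0.4916, -0.4943] → [0.1759, 0.3772, 0.8404, 0.2326, 0.8682, -0.4384]
J4: z=[-0.6160, 0.4803, 0.6244] o=[0.1507, 0.8846, -0.7780] → [-0.1017, -0.4131, 0.2174, -0.6160, 0.4803, 0.6244]
J5: z=[-0.6160, 0.4803, 0.6244] o=[-0.2004, 0.9495, -0.6458] → [-0.1247, -0.2752, 0.0887, -0.6160, 0.4803, 0.6244]
J6: z=[0.3960, 0.8740, -0.2817] o=[-0.2958, 0.9598, -0.7478] → [0.1598, 0.0551, 0.3954, 0.3960, 0.8740, -0.2817]
V = J·q̇ = [0.6849, 0.9857, 0.6793, 0.5537, 0.3277, -0.6952]

0.6849 0.9857 0.6793 0.5537 0.3277 -0.6952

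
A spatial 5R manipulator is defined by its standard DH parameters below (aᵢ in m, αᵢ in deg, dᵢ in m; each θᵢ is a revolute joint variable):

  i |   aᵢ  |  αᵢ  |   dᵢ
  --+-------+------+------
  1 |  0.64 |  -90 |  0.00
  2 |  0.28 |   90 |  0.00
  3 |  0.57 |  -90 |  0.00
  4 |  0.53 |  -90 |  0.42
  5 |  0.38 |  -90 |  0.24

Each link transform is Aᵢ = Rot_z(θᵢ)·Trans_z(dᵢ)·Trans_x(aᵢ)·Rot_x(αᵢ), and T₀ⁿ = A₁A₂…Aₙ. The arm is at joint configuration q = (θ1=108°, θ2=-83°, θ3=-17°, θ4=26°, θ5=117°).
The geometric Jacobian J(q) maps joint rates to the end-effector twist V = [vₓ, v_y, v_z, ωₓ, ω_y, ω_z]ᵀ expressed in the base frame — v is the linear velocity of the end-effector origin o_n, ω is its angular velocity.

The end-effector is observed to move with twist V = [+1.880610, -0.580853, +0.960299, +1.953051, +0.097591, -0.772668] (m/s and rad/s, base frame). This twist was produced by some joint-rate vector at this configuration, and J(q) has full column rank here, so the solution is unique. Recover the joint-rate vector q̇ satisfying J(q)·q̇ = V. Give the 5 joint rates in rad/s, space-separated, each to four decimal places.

-0.9650 -0.9950 -0.2570 -0.8160 -0.8760

o_n = [-0.2072, 1.1295, 1.0023]
J₁: ẑ×o_n = [-1.1295, -0.2072, 0.0000], ω = ẑ
J2: z=[-0.9511, -0.3090, 0.0000] o=[-0.1978, 0.6087, 0.0000] → [-0.3097, 0.9532, -0.4983, -0.9511, -0.3090, 0.0000]
J3: z=[0.3067, -0.9440, 0.1219] o=[-0.2083, 0.6411, 0.2779] → [-0.7433, -0.2220, 0.1508, 0.3067, -0.9440, 0.1219]
J4: z=[-0.9205, -0.2616, 0.2902] o=[-0.0703, 0.7558, 0.8189] → [-0.1564, 0.1291, -0.3798, -0.9205, -0.2616, 0.2902]
J5: z=[-0.3818, 0.7602, -0.5256] o=[-0.4129, 0.9611, 1.3647] → [-0.1869, -0.2465, -0.2207, -0.3818, 0.7602, -0.5256]
q̇ = J⁺·V = [-0.9650, -0.9950, -0.2570, -0.8160, -0.8760]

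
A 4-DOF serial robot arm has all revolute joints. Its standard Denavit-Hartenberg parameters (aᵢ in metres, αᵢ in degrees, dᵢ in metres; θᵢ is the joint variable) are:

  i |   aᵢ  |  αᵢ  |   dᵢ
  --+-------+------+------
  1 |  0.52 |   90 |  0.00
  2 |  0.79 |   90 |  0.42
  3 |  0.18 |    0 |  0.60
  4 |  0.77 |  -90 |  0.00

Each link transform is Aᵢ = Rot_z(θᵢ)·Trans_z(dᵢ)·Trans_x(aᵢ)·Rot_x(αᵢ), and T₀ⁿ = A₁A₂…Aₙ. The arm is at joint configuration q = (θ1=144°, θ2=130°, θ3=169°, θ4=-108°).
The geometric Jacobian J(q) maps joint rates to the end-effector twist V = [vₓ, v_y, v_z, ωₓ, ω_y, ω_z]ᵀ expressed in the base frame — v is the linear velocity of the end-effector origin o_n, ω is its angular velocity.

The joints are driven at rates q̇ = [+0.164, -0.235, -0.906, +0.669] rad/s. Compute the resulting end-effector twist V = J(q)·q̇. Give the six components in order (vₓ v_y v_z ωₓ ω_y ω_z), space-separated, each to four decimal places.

-0.2587 0.2064 0.1871 0.0087 -0.2968 0.0117

o_n = [0.3834, 1.1155, 1.1415]
J₁: ẑ×o_n = [-1.1155, 0.3834, 0.0000], ω = ẑ
J2: z=[0.5878, 0.8090, 0.0000] o=[-0.4207, 0.3056, 0.0000] → [0.9235, -0.6709, -0.1746, 0.5878, 0.8090, 0.0000]
J3: z=[-0.6197, 0.4503, 0.6428] o=[0.2370, 0.3470, 0.6052] → [-0.2525, 0.4265, -0.5422, -0.6197, 0.4503, 0.6428]
J4: z=[-0.6197, 0.4503, 0.6428] o=[-0.2065, 0.7117, 0.8555] → [-0.1308, 0.5565, -0.5159, -0.6197, 0.4503, 0.6428]
V = J·q̇ = [-0.2587, 0.2064, 0.1871, 0.0087, -0.2968, 0.0117]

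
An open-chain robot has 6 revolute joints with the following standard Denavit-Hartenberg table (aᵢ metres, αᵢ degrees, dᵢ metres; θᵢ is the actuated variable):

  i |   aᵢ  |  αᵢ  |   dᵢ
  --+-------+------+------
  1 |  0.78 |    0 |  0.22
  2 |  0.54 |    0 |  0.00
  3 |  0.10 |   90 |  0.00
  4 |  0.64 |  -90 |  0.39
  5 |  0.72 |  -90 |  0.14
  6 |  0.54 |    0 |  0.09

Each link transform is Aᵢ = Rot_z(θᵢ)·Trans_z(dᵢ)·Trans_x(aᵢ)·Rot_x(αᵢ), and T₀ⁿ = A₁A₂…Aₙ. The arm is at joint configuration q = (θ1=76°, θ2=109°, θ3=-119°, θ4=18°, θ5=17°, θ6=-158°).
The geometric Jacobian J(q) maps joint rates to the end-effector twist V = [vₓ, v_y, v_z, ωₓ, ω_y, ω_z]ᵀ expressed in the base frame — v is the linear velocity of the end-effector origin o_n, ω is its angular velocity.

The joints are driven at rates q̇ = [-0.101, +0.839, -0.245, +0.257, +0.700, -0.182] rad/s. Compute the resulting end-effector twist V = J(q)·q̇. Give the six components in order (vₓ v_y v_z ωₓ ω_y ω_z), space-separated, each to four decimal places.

o_n = [0.1860, 1.3224, 0.8000]
J₁: ẑ×o_n = [-1.3224, 0.1860, 0.0000], ω = ẑ
J2: z=[0.0000, 0.0000, 1.0000] o=[0.1887, 0.7568, 0.2200] → [-0.5655, -0.0027, 0.0000, 0.0000, 0.0000, 1.0000]
J3: z=[0.0000, 0.0000, 1.0000] o=[-0.3492, 0.7098, 0.2200] → [-0.6126, 0.5353, 0.0000, 0.0000, 0.0000, 1.0000]
J4: z=[0.9135, -0.4067, 0.0000] o=[-0.3086, 0.8011, 0.2200] → [-0.2359, -0.5298, 0.6774, 0.9135, -0.4067, 0.0000]
J5: z=[-0.1257, -0.2823, 0.9511] o=[0.2953, 1.1985, 0.4178] → [-0.2257, -0.0559, -0.0464, -0.1257, -0.2823, 0.9511]
J6: z=[-0.9867, 0.1349, -0.0903] o=[0.3517, 1.8429, 0.7637] → [-0.0421, 0.0508, 0.5360, -0.9867, 0.1349, -0.0903]
V = J·q̇ = [-0.4018, -0.3367, 0.0440, 0.3264, -0.3267, 1.1752]

-0.4018 -0.3367 0.0440 0.3264 -0.3267 1.1752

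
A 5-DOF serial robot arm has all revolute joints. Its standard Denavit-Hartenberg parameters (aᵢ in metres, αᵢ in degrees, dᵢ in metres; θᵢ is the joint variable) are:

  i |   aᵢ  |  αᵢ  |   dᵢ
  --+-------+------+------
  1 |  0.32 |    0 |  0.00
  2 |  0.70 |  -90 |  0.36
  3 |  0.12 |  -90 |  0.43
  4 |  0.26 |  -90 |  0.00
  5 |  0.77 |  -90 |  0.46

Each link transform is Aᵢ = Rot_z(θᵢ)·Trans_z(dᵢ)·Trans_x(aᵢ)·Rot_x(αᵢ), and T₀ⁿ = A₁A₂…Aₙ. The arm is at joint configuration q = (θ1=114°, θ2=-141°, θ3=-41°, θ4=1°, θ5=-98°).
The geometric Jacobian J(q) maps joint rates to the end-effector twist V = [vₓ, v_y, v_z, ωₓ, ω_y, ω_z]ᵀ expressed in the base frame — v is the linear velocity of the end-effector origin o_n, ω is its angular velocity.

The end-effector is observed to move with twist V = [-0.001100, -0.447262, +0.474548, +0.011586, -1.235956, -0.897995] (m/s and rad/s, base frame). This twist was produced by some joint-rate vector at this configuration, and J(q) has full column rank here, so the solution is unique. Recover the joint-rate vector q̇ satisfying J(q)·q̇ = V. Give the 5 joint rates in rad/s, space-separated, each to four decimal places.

o_n = [1.1025, -0.3723, -0.0418]
J₁: ẑ×o_n = [0.3723, 1.1025, -0.0000], ω = ẑ
J2: z=[0.0000, 0.0000, 1.0000] o=[-0.1302, 0.2923, 0.0000] → [0.6647, 1.2327, -0.0000, 0.0000, 0.0000, 1.0000]
J3: z=[0.4540, 0.8910, 0.0000] o=[0.4935, -0.0255, 0.3600] → [-0.3580, 0.1824, -0.7001, 0.4540, 0.8910, 0.0000]
J4: z=[0.5846, -0.2978, -0.7547] o=[0.7695, 0.3166, 0.4387] → [-0.3768, 0.0295, -0.3035, 0.5846, -0.2978, -0.7547]
J5: z=[-0.4657, -0.8849, -0.0114] o=[0.9422, 0.2234, 0.6093] → [0.5693, -0.3050, 0.4193, -0.4657, -0.8849, -0.0114]
q̇ = J⁺·V = [-0.2490, 0.0110, -0.9970, 0.8730, 0.0990]

-0.2490 0.0110 -0.9970 0.8730 0.0990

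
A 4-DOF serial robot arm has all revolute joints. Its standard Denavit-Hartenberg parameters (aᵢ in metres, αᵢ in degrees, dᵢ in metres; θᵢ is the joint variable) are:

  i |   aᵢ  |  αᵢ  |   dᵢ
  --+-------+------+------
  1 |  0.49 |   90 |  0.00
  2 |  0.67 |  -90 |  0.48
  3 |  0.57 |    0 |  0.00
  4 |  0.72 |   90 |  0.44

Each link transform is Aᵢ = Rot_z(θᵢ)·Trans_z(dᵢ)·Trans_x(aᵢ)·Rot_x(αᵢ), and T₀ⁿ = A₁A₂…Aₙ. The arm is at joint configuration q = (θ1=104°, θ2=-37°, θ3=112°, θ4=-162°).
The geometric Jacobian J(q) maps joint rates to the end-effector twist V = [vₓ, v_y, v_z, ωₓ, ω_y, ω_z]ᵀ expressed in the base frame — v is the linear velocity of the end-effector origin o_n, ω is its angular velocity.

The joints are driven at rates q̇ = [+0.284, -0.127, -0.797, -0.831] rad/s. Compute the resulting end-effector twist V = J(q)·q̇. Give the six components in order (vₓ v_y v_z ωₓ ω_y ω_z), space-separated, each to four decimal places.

0.2194 -0.2169 0.1600 0.1138 -0.9814 -1.0162

o_n = [0.1279, 1.5664, -0.2018]
J₁: ẑ×o_n = [-1.5664, 0.1279, 0.0000], ω = ẑ
J2: z=[0.9703, 0.2419, 0.0000] o=[-0.1185, 0.4754, 0.0000] → [-0.0488, 0.1958, 0.9990, 0.9703, 0.2419, 0.0000]
J3: z=[-0.1456, 0.5839, 0.7986] o=[0.2178, 1.1108, -0.4032] → [-0.2463, -0.0424, -0.0139, -0.1456, 0.5839, 0.7986]
J4: z=[-0.1456, 0.5839, 0.7986] o=[-0.2538, 0.8174, -0.2747] → [-0.5556, 0.3154, -0.3319, -0.1456, 0.5839, 0.7986]
V = J·q̇ = [0.2194, -0.2169, 0.1600, 0.1138, -0.9814, -1.0162]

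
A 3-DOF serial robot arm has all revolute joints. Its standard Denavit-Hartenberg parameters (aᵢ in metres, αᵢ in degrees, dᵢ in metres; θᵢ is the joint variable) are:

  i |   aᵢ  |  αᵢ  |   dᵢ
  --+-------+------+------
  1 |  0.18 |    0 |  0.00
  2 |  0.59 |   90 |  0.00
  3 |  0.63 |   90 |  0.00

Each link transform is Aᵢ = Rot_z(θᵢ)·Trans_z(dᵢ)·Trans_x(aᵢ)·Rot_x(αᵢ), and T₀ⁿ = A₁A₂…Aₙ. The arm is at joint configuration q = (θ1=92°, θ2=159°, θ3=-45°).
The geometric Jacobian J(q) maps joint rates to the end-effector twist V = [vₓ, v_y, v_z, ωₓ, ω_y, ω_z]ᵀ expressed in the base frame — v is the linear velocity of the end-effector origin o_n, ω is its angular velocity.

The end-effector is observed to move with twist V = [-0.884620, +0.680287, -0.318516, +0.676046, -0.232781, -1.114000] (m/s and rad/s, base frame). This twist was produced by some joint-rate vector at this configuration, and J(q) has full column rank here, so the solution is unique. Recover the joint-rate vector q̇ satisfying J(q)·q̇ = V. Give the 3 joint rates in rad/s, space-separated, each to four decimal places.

-0.5690 -0.5450 -0.7150

o_n = [-0.3434, -0.7992, -0.4455]
J₁: ẑ×o_n = [0.7992, -0.3434, 0.0000], ω = ẑ
J2: z=[0.0000, 0.0000, 1.0000] o=[-0.0063, 0.1799, 0.0000] → [0.9791, -0.3371, 0.0000, 0.0000, 0.0000, 1.0000]
J3: z=[-0.9455, 0.3256, 0.0000] o=[-0.1984, -0.3780, 0.0000] → [-0.1450, -0.4212, 0.4455, -0.9455, 0.3256, 0.0000]
q̇ = J⁺·V = [-0.5690, -0.5450, -0.7150]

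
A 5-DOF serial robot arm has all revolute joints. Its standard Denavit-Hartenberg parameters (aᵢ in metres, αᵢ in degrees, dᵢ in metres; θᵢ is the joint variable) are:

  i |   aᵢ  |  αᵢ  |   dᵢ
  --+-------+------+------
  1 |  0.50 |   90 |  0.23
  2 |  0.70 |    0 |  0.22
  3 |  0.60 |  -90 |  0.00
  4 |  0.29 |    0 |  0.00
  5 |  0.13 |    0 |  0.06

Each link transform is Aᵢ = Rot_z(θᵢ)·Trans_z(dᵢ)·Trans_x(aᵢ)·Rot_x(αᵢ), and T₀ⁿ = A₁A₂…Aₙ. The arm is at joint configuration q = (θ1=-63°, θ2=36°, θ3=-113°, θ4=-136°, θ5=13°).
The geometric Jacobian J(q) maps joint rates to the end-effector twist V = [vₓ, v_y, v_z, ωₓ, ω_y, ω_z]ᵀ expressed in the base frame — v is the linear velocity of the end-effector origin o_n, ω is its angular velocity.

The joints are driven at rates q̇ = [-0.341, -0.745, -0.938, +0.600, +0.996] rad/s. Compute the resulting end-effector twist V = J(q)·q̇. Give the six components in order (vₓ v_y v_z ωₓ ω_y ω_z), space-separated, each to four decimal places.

o_n = [0.0707, -1.3073, 0.3426]
J₁: ẑ×o_n = [1.3073, 0.0707, -0.0000], ω = ẑ
J2: z=[-0.8910, -0.4540, 0.0000] o=[0.2270, -0.4455, 0.2300] → [-0.0511, 0.1003, 0.6969, -0.8910, -0.4540, 0.0000]
J3: z=[-0.8910, -0.4540, 0.0000] o=[0.2881, -1.0500, 0.6414] → [0.1357, -0.2663, 0.1306, -0.8910, -0.4540, 0.0000]
J4: z=[0.4424, -0.8682, 0.2250] o=[0.3493, -1.1702, 0.0568] → [-0.2172, -0.1891, -0.3025, 0.4424, -0.8682, 0.2250]
J5: z=[0.4424, -0.8682, 0.2250] o=[0.1486, -1.2199, 0.2601] → [-0.0520, -0.0540, -0.1062, 0.4424, -0.8682, 0.2250]
V = J·q̇ = [-0.7171, -0.0163, -0.9290, 2.2056, -0.6215, 0.0180]

-0.7171 -0.0163 -0.9290 2.2056 -0.6215 0.0180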